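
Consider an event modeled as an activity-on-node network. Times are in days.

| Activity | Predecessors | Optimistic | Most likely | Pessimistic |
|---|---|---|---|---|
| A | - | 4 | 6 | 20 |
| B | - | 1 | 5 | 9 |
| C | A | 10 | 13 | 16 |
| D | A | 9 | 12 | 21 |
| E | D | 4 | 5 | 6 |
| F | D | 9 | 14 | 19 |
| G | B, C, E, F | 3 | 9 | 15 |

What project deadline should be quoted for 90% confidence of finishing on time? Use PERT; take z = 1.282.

te_A = (4 + 4·6 + 20)/6 = 48/6 = 8; σ²_A = ((20−4)/6)² = 7.111
te_B = (1 + 4·5 + 9)/6 = 30/6 = 5; σ²_B = ((9−1)/6)² = 1.778
te_C = (10 + 4·13 + 16)/6 = 78/6 = 13; σ²_C = ((16−10)/6)² = 1.000
te_D = (9 + 4·12 + 21)/6 = 78/6 = 13; σ²_D = ((21−9)/6)² = 4.000
te_E = (4 + 4·5 + 6)/6 = 30/6 = 5; σ²_E = ((6−4)/6)² = 0.111
te_F = (9 + 4·14 + 19)/6 = 84/6 = 14; σ²_F = ((19−9)/6)² = 2.778
te_G = (3 + 4·9 + 15)/6 = 54/6 = 9; σ²_G = ((15−3)/6)² = 4.000

Forward pass:
ES_A = 0; EF_A = 8
ES_B = 0; EF_B = 5
ES_C = 8; EF_C = 8+13 = 21
ES_D = 8; EF_D = 8+13 = 21
ES_E = 21; EF_E = 21+5 = 26
ES_F = 21; EF_F = 21+14 = 35
ES_G = max(EF_B=5, EF_C=21, EF_E=26, EF_F=35) = 35; EF_G = 35+9 = 44
Expected project duration μ = 44 days. Critical path: A → D → F → G.

Variance along critical path = 7.111 + 4.000 + 2.778 + 4.000 = 17.889; σ = 4.230 days.
D = μ + z·σ = 44 + 1.282·4.230 = 49.4 days

49.4 days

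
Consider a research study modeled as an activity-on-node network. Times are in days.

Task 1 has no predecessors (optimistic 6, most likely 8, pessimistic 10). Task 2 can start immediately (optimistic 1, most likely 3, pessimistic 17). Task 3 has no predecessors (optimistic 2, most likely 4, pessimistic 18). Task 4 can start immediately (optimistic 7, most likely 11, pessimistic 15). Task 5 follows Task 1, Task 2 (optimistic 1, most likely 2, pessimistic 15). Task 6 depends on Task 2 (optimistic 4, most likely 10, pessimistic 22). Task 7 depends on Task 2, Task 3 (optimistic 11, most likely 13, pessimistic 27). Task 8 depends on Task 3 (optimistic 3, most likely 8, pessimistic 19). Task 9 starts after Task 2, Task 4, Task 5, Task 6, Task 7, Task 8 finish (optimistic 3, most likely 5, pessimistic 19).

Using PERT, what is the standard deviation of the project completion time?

te_Task 1 = (6 + 4·8 + 10)/6 = 48/6 = 8; σ²_Task 1 = ((10−6)/6)² = 0.444
te_Task 2 = (1 + 4·3 + 17)/6 = 30/6 = 5; σ²_Task 2 = ((17−1)/6)² = 7.111
te_Task 3 = (2 + 4·4 + 18)/6 = 36/6 = 6; σ²_Task 3 = ((18−2)/6)² = 7.111
te_Task 4 = (7 + 4·11 + 15)/6 = 66/6 = 11; σ²_Task 4 = ((15−7)/6)² = 1.778
te_Task 5 = (1 + 4·2 + 15)/6 = 24/6 = 4; σ²_Task 5 = ((15−1)/6)² = 5.444
te_Task 6 = (4 + 4·10 + 22)/6 = 66/6 = 11; σ²_Task 6 = ((22−4)/6)² = 9.000
te_Task 7 = (11 + 4·13 + 27)/6 = 90/6 = 15; σ²_Task 7 = ((27−11)/6)² = 7.111
te_Task 8 = (3 + 4·8 + 19)/6 = 54/6 = 9; σ²_Task 8 = ((19−3)/6)² = 7.111
te_Task 9 = (3 + 4·5 + 19)/6 = 42/6 = 7; σ²_Task 9 = ((19−3)/6)² = 7.111

Forward pass:
ES_Task 1 = 0; EF_Task 1 = 8
ES_Task 2 = 0; EF_Task 2 = 5
ES_Task 3 = 0; EF_Task 3 = 6
ES_Task 4 = 0; EF_Task 4 = 11
ES_Task 5 = max(EF_Task 1=8, EF_Task 2=5) = 8; EF_Task 5 = 8+4 = 12
ES_Task 6 = 5; EF_Task 6 = 5+11 = 16
ES_Task 7 = max(EF_Task 2=5, EF_Task 3=6) = 6; EF_Task 7 = 6+15 = 21
ES_Task 8 = 6; EF_Task 8 = 6+9 = 15
ES_Task 9 = max(EF_Task 2=5, EF_Task 4=11, EF_Task 5=12, EF_Task 6=16, EF_Task 7=21, EF_Task 8=15) = 21; EF_Task 9 = 21+7 = 28
Expected project duration μ = 28 days. Critical path: Task 3 → Task 7 → Task 9.

Variance along critical path = 7.111 + 7.111 + 7.111 = 21.333
σ = √21.333 = 4.619 days

4.62 days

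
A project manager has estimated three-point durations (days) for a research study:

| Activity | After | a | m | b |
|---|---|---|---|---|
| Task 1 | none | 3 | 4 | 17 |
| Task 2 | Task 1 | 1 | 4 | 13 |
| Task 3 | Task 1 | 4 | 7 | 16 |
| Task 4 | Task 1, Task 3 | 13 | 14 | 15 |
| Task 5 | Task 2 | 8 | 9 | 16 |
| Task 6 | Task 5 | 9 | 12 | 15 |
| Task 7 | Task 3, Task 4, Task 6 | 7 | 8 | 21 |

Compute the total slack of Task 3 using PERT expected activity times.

5 days

te_Task 1 = (3 + 4·4 + 17)/6 = 36/6 = 6
te_Task 2 = (1 + 4·4 + 13)/6 = 30/6 = 5
te_Task 3 = (4 + 4·7 + 16)/6 = 48/6 = 8
te_Task 4 = (13 + 4·14 + 15)/6 = 84/6 = 14
te_Task 5 = (8 + 4·9 + 16)/6 = 60/6 = 10
te_Task 6 = (9 + 4·12 + 15)/6 = 72/6 = 12
te_Task 7 = (7 + 4·8 + 21)/6 = 60/6 = 10

Forward pass:
ES_Task 1 = 0; EF_Task 1 = 6
ES_Task 2 = 6; EF_Task 2 = 6+5 = 11
ES_Task 3 = 6; EF_Task 3 = 6+8 = 14
ES_Task 4 = max(EF_Task 1=6, EF_Task 3=14) = 14; EF_Task 4 = 14+14 = 28
ES_Task 5 = 11; EF_Task 5 = 11+10 = 21
ES_Task 6 = 21; EF_Task 6 = 21+12 = 33
ES_Task 7 = max(EF_Task 3=14, EF_Task 4=28, EF_Task 6=33) = 33; EF_Task 7 = 33+10 = 43
Expected project duration μ = 43 days. Critical path: Task 1 → Task 2 → Task 5 → Task 6 → Task 7.

Backward pass:
LF_Task 7 = 43; LS_Task 7 = 43−10 = 33
LF_Task 6 = LS_Task 7 = 33; LS_Task 6 = 33−12 = 21
LF_Task 5 = LS_Task 6 = 21; LS_Task 5 = 21−10 = 11
LF_Task 4 = LS_Task 7 = 33; LS_Task 4 = 33−14 = 19
LF_Task 3 = min(LS_Task 4=19, LS_Task 7=33) = 19; LS_Task 3 = 19−8 = 11
LF_Task 2 = LS_Task 5 = 11; LS_Task 2 = 11−5 = 6
LF_Task 1 = min(LS_Task 2=6, LS_Task 3=11, LS_Task 4=19) = 6; LS_Task 1 = 6−6 = 0
Slack_Task 3 = LS_Task 3 − ES_Task 3 = 11 − 6 = 5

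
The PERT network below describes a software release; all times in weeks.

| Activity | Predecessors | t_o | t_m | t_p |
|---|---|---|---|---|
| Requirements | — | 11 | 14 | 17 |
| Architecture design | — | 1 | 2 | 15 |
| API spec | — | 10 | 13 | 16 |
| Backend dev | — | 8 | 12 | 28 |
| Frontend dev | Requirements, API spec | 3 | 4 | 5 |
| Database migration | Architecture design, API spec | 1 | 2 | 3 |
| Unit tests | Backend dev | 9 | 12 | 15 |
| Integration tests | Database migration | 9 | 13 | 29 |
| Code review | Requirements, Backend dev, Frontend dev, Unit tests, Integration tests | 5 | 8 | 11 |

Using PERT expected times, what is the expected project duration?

38 weeks

te_Requirements = (11 + 4·14 + 17)/6 = 84/6 = 14
te_Architecture design = (1 + 4·2 + 15)/6 = 24/6 = 4
te_API spec = (10 + 4·13 + 16)/6 = 78/6 = 13
te_Backend dev = (8 + 4·12 + 28)/6 = 84/6 = 14
te_Frontend dev = (3 + 4·4 + 5)/6 = 24/6 = 4
te_Database migration = (1 + 4·2 + 3)/6 = 12/6 = 2
te_Unit tests = (9 + 4·12 + 15)/6 = 72/6 = 12
te_Integration tests = (9 + 4·13 + 29)/6 = 90/6 = 15
te_Code review = (5 + 4·8 + 11)/6 = 48/6 = 8

Forward pass:
ES_Requirements = 0; EF_Requirements = 14
ES_Architecture design = 0; EF_Architecture design = 4
ES_API spec = 0; EF_API spec = 13
ES_Backend dev = 0; EF_Backend dev = 14
ES_Frontend dev = max(EF_Requirements=14, EF_API spec=13) = 14; EF_Frontend dev = 14+4 = 18
ES_Database migration = max(EF_Architecture design=4, EF_API spec=13) = 13; EF_Database migration = 13+2 = 15
ES_Unit tests = 14; EF_Unit tests = 14+12 = 26
ES_Integration tests = 15; EF_Integration tests = 15+15 = 30
ES_Code review = max(EF_Requirements=14, EF_Backend dev=14, EF_Frontend dev=18, EF_Unit tests=26, EF_Integration tests=30) = 30; EF_Code review = 30+8 = 38
Expected project duration μ = 38 weeks. Critical path: API spec → Database migration → Integration tests → Code review.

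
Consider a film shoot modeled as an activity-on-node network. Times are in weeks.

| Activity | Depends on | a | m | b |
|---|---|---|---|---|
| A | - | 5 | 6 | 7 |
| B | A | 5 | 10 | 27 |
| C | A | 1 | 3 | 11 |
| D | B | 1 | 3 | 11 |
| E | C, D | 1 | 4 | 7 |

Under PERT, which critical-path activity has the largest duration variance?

te_A = (5 + 4·6 + 7)/6 = 36/6 = 6; σ²_A = ((7−5)/6)² = 0.111
te_B = (5 + 4·10 + 27)/6 = 72/6 = 12; σ²_B = ((27−5)/6)² = 13.444
te_C = (1 + 4·3 + 11)/6 = 24/6 = 4; σ²_C = ((11−1)/6)² = 2.778
te_D = (1 + 4·3 + 11)/6 = 24/6 = 4; σ²_D = ((11−1)/6)² = 2.778
te_E = (1 + 4·4 + 7)/6 = 24/6 = 4; σ²_E = ((7−1)/6)² = 1.000

Forward pass:
ES_A = 0; EF_A = 6
ES_B = 6; EF_B = 6+12 = 18
ES_C = 6; EF_C = 6+4 = 10
ES_D = 18; EF_D = 18+4 = 22
ES_E = max(EF_C=10, EF_D=22) = 22; EF_E = 22+4 = 26
Expected project duration μ = 26 weeks. Critical path: A → B → D → E.

Variances on critical path: σ²_A=0.111, σ²_B=13.444, σ²_D=2.778, σ²_E=1.000.
Largest is σ²_B = 13.444.

B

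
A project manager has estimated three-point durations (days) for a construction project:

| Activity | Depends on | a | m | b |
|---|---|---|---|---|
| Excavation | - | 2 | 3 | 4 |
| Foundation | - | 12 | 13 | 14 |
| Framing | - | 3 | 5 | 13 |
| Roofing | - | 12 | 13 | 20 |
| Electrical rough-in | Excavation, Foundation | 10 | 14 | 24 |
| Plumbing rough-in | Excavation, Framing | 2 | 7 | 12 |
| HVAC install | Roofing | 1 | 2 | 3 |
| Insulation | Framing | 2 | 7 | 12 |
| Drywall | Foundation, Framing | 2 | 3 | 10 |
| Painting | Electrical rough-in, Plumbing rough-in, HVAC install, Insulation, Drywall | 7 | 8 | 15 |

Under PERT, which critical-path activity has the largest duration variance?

Electrical rough-in

te_Excavation = (2 + 4·3 + 4)/6 = 18/6 = 3; σ²_Excavation = ((4−2)/6)² = 0.111
te_Foundation = (12 + 4·13 + 14)/6 = 78/6 = 13; σ²_Foundation = ((14−12)/6)² = 0.111
te_Framing = (3 + 4·5 + 13)/6 = 36/6 = 6; σ²_Framing = ((13−3)/6)² = 2.778
te_Roofing = (12 + 4·13 + 20)/6 = 84/6 = 14; σ²_Roofing = ((20−12)/6)² = 1.778
te_Electrical rough-in = (10 + 4·14 + 24)/6 = 90/6 = 15; σ²_Electrical rough-in = ((24−10)/6)² = 5.444
te_Plumbing rough-in = (2 + 4·7 + 12)/6 = 42/6 = 7; σ²_Plumbing rough-in = ((12−2)/6)² = 2.778
te_HVAC install = (1 + 4·2 + 3)/6 = 12/6 = 2; σ²_HVAC install = ((3−1)/6)² = 0.111
te_Insulation = (2 + 4·7 + 12)/6 = 42/6 = 7; σ²_Insulation = ((12−2)/6)² = 2.778
te_Drywall = (2 + 4·3 + 10)/6 = 24/6 = 4; σ²_Drywall = ((10−2)/6)² = 1.778
te_Painting = (7 + 4·8 + 15)/6 = 54/6 = 9; σ²_Painting = ((15−7)/6)² = 1.778

Forward pass:
ES_Excavation = 0; EF_Excavation = 3
ES_Foundation = 0; EF_Foundation = 13
ES_Framing = 0; EF_Framing = 6
ES_Roofing = 0; EF_Roofing = 14
ES_Electrical rough-in = max(EF_Excavation=3, EF_Foundation=13) = 13; EF_Electrical rough-in = 13+15 = 28
ES_Plumbing rough-in = max(EF_Excavation=3, EF_Framing=6) = 6; EF_Plumbing rough-in = 6+7 = 13
ES_HVAC install = 14; EF_HVAC install = 14+2 = 16
ES_Insulation = 6; EF_Insulation = 6+7 = 13
ES_Drywall = max(EF_Foundation=13, EF_Framing=6) = 13; EF_Drywall = 13+4 = 17
ES_Painting = max(EF_Electrical rough-in=28, EF_Plumbing rough-in=13, EF_HVAC install=16, EF_Insulation=13, EF_Drywall=17) = 28; EF_Painting = 28+9 = 37
Expected project duration μ = 37 days. Critical path: Foundation → Electrical rough-in → Painting.

Variances on critical path: σ²_Foundation=0.111, σ²_Electrical rough-in=5.444, σ²_Painting=1.778.
Largest is σ²_Electrical rough-in = 5.444.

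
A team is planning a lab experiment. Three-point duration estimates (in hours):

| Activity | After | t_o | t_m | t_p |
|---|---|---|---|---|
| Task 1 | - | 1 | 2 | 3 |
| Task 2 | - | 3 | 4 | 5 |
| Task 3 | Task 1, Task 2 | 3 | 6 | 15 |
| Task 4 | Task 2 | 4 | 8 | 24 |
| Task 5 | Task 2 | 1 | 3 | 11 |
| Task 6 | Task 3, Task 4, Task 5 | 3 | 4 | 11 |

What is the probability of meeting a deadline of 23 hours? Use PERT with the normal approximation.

te_Task 1 = (1 + 4·2 + 3)/6 = 12/6 = 2; σ²_Task 1 = ((3−1)/6)² = 0.111
te_Task 2 = (3 + 4·4 + 5)/6 = 24/6 = 4; σ²_Task 2 = ((5−3)/6)² = 0.111
te_Task 3 = (3 + 4·6 + 15)/6 = 42/6 = 7; σ²_Task 3 = ((15−3)/6)² = 4.000
te_Task 4 = (4 + 4·8 + 24)/6 = 60/6 = 10; σ²_Task 4 = ((24−4)/6)² = 11.111
te_Task 5 = (1 + 4·3 + 11)/6 = 24/6 = 4; σ²_Task 5 = ((11−1)/6)² = 2.778
te_Task 6 = (3 + 4·4 + 11)/6 = 30/6 = 5; σ²_Task 6 = ((11−3)/6)² = 1.778

Forward pass:
ES_Task 1 = 0; EF_Task 1 = 2
ES_Task 2 = 0; EF_Task 2 = 4
ES_Task 3 = max(EF_Task 1=2, EF_Task 2=4) = 4; EF_Task 3 = 4+7 = 11
ES_Task 4 = 4; EF_Task 4 = 4+10 = 14
ES_Task 5 = 4; EF_Task 5 = 4+4 = 8
ES_Task 6 = max(EF_Task 3=11, EF_Task 4=14, EF_Task 5=8) = 14; EF_Task 6 = 14+5 = 19
Expected project duration μ = 19 hours. Critical path: Task 2 → Task 4 → Task 6.

Variance along critical path = 0.111 + 11.111 + 1.778 = 13.000; σ = √13.000 = 3.606 hours.
Z = (23 − 19) / 3.606 = 1.109
P(T ≤ 23) = Φ(1.109) ≈ 0.866

0.866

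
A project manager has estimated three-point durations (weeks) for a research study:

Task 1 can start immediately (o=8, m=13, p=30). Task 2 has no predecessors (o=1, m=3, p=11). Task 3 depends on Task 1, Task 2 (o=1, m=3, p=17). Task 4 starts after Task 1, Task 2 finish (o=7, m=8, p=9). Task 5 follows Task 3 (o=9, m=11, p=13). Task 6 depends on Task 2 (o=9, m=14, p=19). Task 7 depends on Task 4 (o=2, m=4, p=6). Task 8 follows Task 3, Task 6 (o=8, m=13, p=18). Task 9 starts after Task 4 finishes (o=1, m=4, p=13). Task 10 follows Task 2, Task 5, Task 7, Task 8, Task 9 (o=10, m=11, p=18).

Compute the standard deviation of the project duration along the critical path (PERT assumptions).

5.01 weeks

te_Task 1 = (8 + 4·13 + 30)/6 = 90/6 = 15; σ²_Task 1 = ((30−8)/6)² = 13.444
te_Task 2 = (1 + 4·3 + 11)/6 = 24/6 = 4; σ²_Task 2 = ((11−1)/6)² = 2.778
te_Task 3 = (1 + 4·3 + 17)/6 = 30/6 = 5; σ²_Task 3 = ((17−1)/6)² = 7.111
te_Task 4 = (7 + 4·8 + 9)/6 = 48/6 = 8; σ²_Task 4 = ((9−7)/6)² = 0.111
te_Task 5 = (9 + 4·11 + 13)/6 = 66/6 = 11; σ²_Task 5 = ((13−9)/6)² = 0.444
te_Task 6 = (9 + 4·14 + 19)/6 = 84/6 = 14; σ²_Task 6 = ((19−9)/6)² = 2.778
te_Task 7 = (2 + 4·4 + 6)/6 = 24/6 = 4; σ²_Task 7 = ((6−2)/6)² = 0.444
te_Task 8 = (8 + 4·13 + 18)/6 = 78/6 = 13; σ²_Task 8 = ((18−8)/6)² = 2.778
te_Task 9 = (1 + 4·4 + 13)/6 = 30/6 = 5; σ²_Task 9 = ((13−1)/6)² = 4.000
te_Task 10 = (10 + 4·11 + 18)/6 = 72/6 = 12; σ²_Task 10 = ((18−10)/6)² = 1.778

Forward pass:
ES_Task 1 = 0; EF_Task 1 = 15
ES_Task 2 = 0; EF_Task 2 = 4
ES_Task 3 = max(EF_Task 1=15, EF_Task 2=4) = 15; EF_Task 3 = 15+5 = 20
ES_Task 4 = max(EF_Task 1=15, EF_Task 2=4) = 15; EF_Task 4 = 15+8 = 23
ES_Task 5 = 20; EF_Task 5 = 20+11 = 31
ES_Task 6 = 4; EF_Task 6 = 4+14 = 18
ES_Task 7 = 23; EF_Task 7 = 23+4 = 27
ES_Task 8 = max(EF_Task 3=20, EF_Task 6=18) = 20; EF_Task 8 = 20+13 = 33
ES_Task 9 = 23; EF_Task 9 = 23+5 = 28
ES_Task 10 = max(EF_Task 2=4, EF_Task 5=31, EF_Task 7=27, EF_Task 8=33, EF_Task 9=28) = 33; EF_Task 10 = 33+12 = 45
Expected project duration μ = 45 weeks. Critical path: Task 1 → Task 3 → Task 8 → Task 10.

Variance along critical path = 13.444 + 7.111 + 2.778 + 1.778 = 25.111
σ = √25.111 = 5.011 weeks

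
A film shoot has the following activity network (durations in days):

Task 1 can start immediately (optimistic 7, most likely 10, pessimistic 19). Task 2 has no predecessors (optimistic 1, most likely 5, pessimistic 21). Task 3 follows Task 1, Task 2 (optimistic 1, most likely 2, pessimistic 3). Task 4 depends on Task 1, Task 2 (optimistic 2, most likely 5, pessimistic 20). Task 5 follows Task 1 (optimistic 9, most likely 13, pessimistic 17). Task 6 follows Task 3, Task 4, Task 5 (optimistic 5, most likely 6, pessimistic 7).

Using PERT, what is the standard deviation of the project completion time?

2.43 days

te_Task 1 = (7 + 4·10 + 19)/6 = 66/6 = 11; σ²_Task 1 = ((19−7)/6)² = 4.000
te_Task 2 = (1 + 4·5 + 21)/6 = 42/6 = 7; σ²_Task 2 = ((21−1)/6)² = 11.111
te_Task 3 = (1 + 4·2 + 3)/6 = 12/6 = 2; σ²_Task 3 = ((3−1)/6)² = 0.111
te_Task 4 = (2 + 4·5 + 20)/6 = 42/6 = 7; σ²_Task 4 = ((20−2)/6)² = 9.000
te_Task 5 = (9 + 4·13 + 17)/6 = 78/6 = 13; σ²_Task 5 = ((17−9)/6)² = 1.778
te_Task 6 = (5 + 4·6 + 7)/6 = 36/6 = 6; σ²_Task 6 = ((7−5)/6)² = 0.111

Forward pass:
ES_Task 1 = 0; EF_Task 1 = 11
ES_Task 2 = 0; EF_Task 2 = 7
ES_Task 3 = max(EF_Task 1=11, EF_Task 2=7) = 11; EF_Task 3 = 11+2 = 13
ES_Task 4 = max(EF_Task 1=11, EF_Task 2=7) = 11; EF_Task 4 = 11+7 = 18
ES_Task 5 = 11; EF_Task 5 = 11+13 = 24
ES_Task 6 = max(EF_Task 3=13, EF_Task 4=18, EF_Task 5=24) = 24; EF_Task 6 = 24+6 = 30
Expected project duration μ = 30 days. Critical path: Task 1 → Task 5 → Task 6.

Variance along critical path = 4.000 + 1.778 + 0.111 = 5.889
σ = √5.889 = 2.427 days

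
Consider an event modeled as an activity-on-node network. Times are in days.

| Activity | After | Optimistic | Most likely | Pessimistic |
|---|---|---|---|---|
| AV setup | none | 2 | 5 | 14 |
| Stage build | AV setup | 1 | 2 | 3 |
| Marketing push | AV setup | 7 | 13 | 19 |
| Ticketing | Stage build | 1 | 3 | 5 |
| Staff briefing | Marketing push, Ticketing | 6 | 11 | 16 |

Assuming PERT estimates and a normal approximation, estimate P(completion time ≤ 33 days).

te_AV setup = (2 + 4·5 + 14)/6 = 36/6 = 6; σ²_AV setup = ((14−2)/6)² = 4.000
te_Stage build = (1 + 4·2 + 3)/6 = 12/6 = 2; σ²_Stage build = ((3−1)/6)² = 0.111
te_Marketing push = (7 + 4·13 + 19)/6 = 78/6 = 13; σ²_Marketing push = ((19−7)/6)² = 4.000
te_Ticketing = (1 + 4·3 + 5)/6 = 18/6 = 3; σ²_Ticketing = ((5−1)/6)² = 0.444
te_Staff briefing = (6 + 4·11 + 16)/6 = 66/6 = 11; σ²_Staff briefing = ((16−6)/6)² = 2.778

Forward pass:
ES_AV setup = 0; EF_AV setup = 6
ES_Stage build = 6; EF_Stage build = 6+2 = 8
ES_Marketing push = 6; EF_Marketing push = 6+13 = 19
ES_Ticketing = 8; EF_Ticketing = 8+3 = 11
ES_Staff briefing = max(EF_Marketing push=19, EF_Ticketing=11) = 19; EF_Staff briefing = 19+11 = 30
Expected project duration μ = 30 days. Critical path: AV setup → Marketing push → Staff briefing.

Variance along critical path = 4.000 + 4.000 + 2.778 = 10.778; σ = √10.778 = 3.283 days.
Z = (33 − 30) / 3.283 = 0.914
P(T ≤ 33) = Φ(0.914) ≈ 0.820

0.820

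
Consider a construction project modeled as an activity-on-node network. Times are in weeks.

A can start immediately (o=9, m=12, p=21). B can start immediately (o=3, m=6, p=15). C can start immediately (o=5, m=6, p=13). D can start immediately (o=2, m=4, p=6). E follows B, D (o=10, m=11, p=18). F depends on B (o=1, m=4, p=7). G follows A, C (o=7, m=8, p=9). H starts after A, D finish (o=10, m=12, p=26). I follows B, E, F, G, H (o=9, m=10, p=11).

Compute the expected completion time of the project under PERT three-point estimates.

37 weeks

te_A = (9 + 4·12 + 21)/6 = 78/6 = 13
te_B = (3 + 4·6 + 15)/6 = 42/6 = 7
te_C = (5 + 4·6 + 13)/6 = 42/6 = 7
te_D = (2 + 4·4 + 6)/6 = 24/6 = 4
te_E = (10 + 4·11 + 18)/6 = 72/6 = 12
te_F = (1 + 4·4 + 7)/6 = 24/6 = 4
te_G = (7 + 4·8 + 9)/6 = 48/6 = 8
te_H = (10 + 4·12 + 26)/6 = 84/6 = 14
te_I = (9 + 4·10 + 11)/6 = 60/6 = 10

Forward pass:
ES_A = 0; EF_A = 13
ES_B = 0; EF_B = 7
ES_C = 0; EF_C = 7
ES_D = 0; EF_D = 4
ES_E = max(EF_B=7, EF_D=4) = 7; EF_E = 7+12 = 19
ES_F = 7; EF_F = 7+4 = 11
ES_G = max(EF_A=13, EF_C=7) = 13; EF_G = 13+8 = 21
ES_H = max(EF_A=13, EF_D=4) = 13; EF_H = 13+14 = 27
ES_I = max(EF_B=7, EF_E=19, EF_F=11, EF_G=21, EF_H=27) = 27; EF_I = 27+10 = 37
Expected project duration μ = 37 weeks. Critical path: A → H → I.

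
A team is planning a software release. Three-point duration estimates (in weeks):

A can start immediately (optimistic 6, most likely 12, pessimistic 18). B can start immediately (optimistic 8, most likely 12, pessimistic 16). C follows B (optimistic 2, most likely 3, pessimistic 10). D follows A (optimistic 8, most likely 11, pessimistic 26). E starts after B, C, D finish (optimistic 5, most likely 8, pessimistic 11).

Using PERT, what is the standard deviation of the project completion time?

3.74 weeks

te_A = (6 + 4·12 + 18)/6 = 72/6 = 12; σ²_A = ((18−6)/6)² = 4.000
te_B = (8 + 4·12 + 16)/6 = 72/6 = 12; σ²_B = ((16−8)/6)² = 1.778
te_C = (2 + 4·3 + 10)/6 = 24/6 = 4; σ²_C = ((10−2)/6)² = 1.778
te_D = (8 + 4·11 + 26)/6 = 78/6 = 13; σ²_D = ((26−8)/6)² = 9.000
te_E = (5 + 4·8 + 11)/6 = 48/6 = 8; σ²_E = ((11−5)/6)² = 1.000

Forward pass:
ES_A = 0; EF_A = 12
ES_B = 0; EF_B = 12
ES_C = 12; EF_C = 12+4 = 16
ES_D = 12; EF_D = 12+13 = 25
ES_E = max(EF_B=12, EF_C=16, EF_D=25) = 25; EF_E = 25+8 = 33
Expected project duration μ = 33 weeks. Critical path: A → D → E.

Variance along critical path = 4.000 + 9.000 + 1.000 = 14.000
σ = √14.000 = 3.742 weeks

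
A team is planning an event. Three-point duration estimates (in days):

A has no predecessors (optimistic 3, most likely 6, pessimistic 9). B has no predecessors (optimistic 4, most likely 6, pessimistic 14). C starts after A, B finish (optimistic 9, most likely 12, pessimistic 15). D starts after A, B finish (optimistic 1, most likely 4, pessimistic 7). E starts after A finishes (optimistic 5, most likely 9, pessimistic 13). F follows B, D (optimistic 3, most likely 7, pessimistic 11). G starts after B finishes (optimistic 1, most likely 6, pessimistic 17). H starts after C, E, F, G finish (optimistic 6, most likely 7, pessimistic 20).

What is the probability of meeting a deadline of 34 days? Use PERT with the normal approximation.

0.976

te_A = (3 + 4·6 + 9)/6 = 36/6 = 6; σ²_A = ((9−3)/6)² = 1.000
te_B = (4 + 4·6 + 14)/6 = 42/6 = 7; σ²_B = ((14−4)/6)² = 2.778
te_C = (9 + 4·12 + 15)/6 = 72/6 = 12; σ²_C = ((15−9)/6)² = 1.000
te_D = (1 + 4·4 + 7)/6 = 24/6 = 4; σ²_D = ((7−1)/6)² = 1.000
te_E = (5 + 4·9 + 13)/6 = 54/6 = 9; σ²_E = ((13−5)/6)² = 1.778
te_F = (3 + 4·7 + 11)/6 = 42/6 = 7; σ²_F = ((11−3)/6)² = 1.778
te_G = (1 + 4·6 + 17)/6 = 42/6 = 7; σ²_G = ((17−1)/6)² = 7.111
te_H = (6 + 4·7 + 20)/6 = 54/6 = 9; σ²_H = ((20−6)/6)² = 5.444

Forward pass:
ES_A = 0; EF_A = 6
ES_B = 0; EF_B = 7
ES_C = max(EF_A=6, EF_B=7) = 7; EF_C = 7+12 = 19
ES_D = max(EF_A=6, EF_B=7) = 7; EF_D = 7+4 = 11
ES_E = 6; EF_E = 6+9 = 15
ES_F = max(EF_B=7, EF_D=11) = 11; EF_F = 11+7 = 18
ES_G = 7; EF_G = 7+7 = 14
ES_H = max(EF_C=19, EF_E=15, EF_F=18, EF_G=14) = 19; EF_H = 19+9 = 28
Expected project duration μ = 28 days. Critical path: B → C → H.

Variance along critical path = 2.778 + 1.000 + 5.444 = 9.222; σ = √9.222 = 3.037 days.
Z = (34 − 28) / 3.037 = 1.976
P(T ≤ 34) = Φ(1.976) ≈ 0.976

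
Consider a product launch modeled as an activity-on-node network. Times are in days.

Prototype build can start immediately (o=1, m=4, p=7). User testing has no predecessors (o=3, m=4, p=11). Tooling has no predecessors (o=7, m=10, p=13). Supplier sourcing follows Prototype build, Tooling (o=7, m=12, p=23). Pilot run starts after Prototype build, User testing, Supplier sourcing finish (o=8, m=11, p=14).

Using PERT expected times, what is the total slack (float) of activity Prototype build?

te_Prototype build = (1 + 4·4 + 7)/6 = 24/6 = 4
te_User testing = (3 + 4·4 + 11)/6 = 30/6 = 5
te_Tooling = (7 + 4·10 + 13)/6 = 60/6 = 10
te_Supplier sourcing = (7 + 4·12 + 23)/6 = 78/6 = 13
te_Pilot run = (8 + 4·11 + 14)/6 = 66/6 = 11

Forward pass:
ES_Prototype build = 0; EF_Prototype build = 4
ES_User testing = 0; EF_User testing = 5
ES_Tooling = 0; EF_Tooling = 10
ES_Supplier sourcing = max(EF_Prototype build=4, EF_Tooling=10) = 10; EF_Supplier sourcing = 10+13 = 23
ES_Pilot run = max(EF_Prototype build=4, EF_User testing=5, EF_Supplier sourcing=23) = 23; EF_Pilot run = 23+11 = 34
Expected project duration μ = 34 days. Critical path: Tooling → Supplier sourcing → Pilot run.

Backward pass:
LF_Pilot run = 34; LS_Pilot run = 34−11 = 23
LF_Supplier sourcing = LS_Pilot run = 23; LS_Supplier sourcing = 23−13 = 10
LF_Tooling = LS_Supplier sourcing = 10; LS_Tooling = 10−10 = 0
LF_User testing = LS_Pilot run = 23; LS_User testing = 23−5 = 18
LF_Prototype build = min(LS_Supplier sourcing=10, LS_Pilot run=23) = 10; LS_Prototype build = 10−4 = 6
Slack_Prototype build = LS_Prototype build − ES_Prototype build = 6 − 0 = 6

6 days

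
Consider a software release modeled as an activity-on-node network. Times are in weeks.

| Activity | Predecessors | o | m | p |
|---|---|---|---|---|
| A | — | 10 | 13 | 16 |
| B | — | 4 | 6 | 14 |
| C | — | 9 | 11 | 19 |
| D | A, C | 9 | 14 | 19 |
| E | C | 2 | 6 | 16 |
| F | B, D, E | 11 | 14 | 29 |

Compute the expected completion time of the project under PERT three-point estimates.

te_A = (10 + 4·13 + 16)/6 = 78/6 = 13
te_B = (4 + 4·6 + 14)/6 = 42/6 = 7
te_C = (9 + 4·11 + 19)/6 = 72/6 = 12
te_D = (9 + 4·14 + 19)/6 = 84/6 = 14
te_E = (2 + 4·6 + 16)/6 = 42/6 = 7
te_F = (11 + 4·14 + 29)/6 = 96/6 = 16

Forward pass:
ES_A = 0; EF_A = 13
ES_B = 0; EF_B = 7
ES_C = 0; EF_C = 12
ES_D = max(EF_A=13, EF_C=12) = 13; EF_D = 13+14 = 27
ES_E = 12; EF_E = 12+7 = 19
ES_F = max(EF_B=7, EF_D=27, EF_E=19) = 27; EF_F = 27+16 = 43
Expected project duration μ = 43 weeks. Critical path: A → D → F.

43 weeks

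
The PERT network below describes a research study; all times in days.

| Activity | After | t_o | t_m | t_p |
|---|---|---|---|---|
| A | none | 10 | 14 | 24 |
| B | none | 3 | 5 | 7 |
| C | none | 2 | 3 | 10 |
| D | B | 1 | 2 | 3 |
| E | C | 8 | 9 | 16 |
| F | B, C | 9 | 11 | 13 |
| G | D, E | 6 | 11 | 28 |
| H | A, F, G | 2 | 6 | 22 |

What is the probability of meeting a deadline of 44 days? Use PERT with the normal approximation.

te_A = (10 + 4·14 + 24)/6 = 90/6 = 15; σ²_A = ((24−10)/6)² = 5.444
te_B = (3 + 4·5 + 7)/6 = 30/6 = 5; σ²_B = ((7−3)/6)² = 0.444
te_C = (2 + 4·3 + 10)/6 = 24/6 = 4; σ²_C = ((10−2)/6)² = 1.778
te_D = (1 + 4·2 + 3)/6 = 12/6 = 2; σ²_D = ((3−1)/6)² = 0.111
te_E = (8 + 4·9 + 16)/6 = 60/6 = 10; σ²_E = ((16−8)/6)² = 1.778
te_F = (9 + 4·11 + 13)/6 = 66/6 = 11; σ²_F = ((13−9)/6)² = 0.444
te_G = (6 + 4·11 + 28)/6 = 78/6 = 13; σ²_G = ((28−6)/6)² = 13.444
te_H = (2 + 4·6 + 22)/6 = 48/6 = 8; σ²_H = ((22−2)/6)² = 11.111

Forward pass:
ES_A = 0; EF_A = 15
ES_B = 0; EF_B = 5
ES_C = 0; EF_C = 4
ES_D = 5; EF_D = 5+2 = 7
ES_E = 4; EF_E = 4+10 = 14
ES_F = max(EF_B=5, EF_C=4) = 5; EF_F = 5+11 = 16
ES_G = max(EF_D=7, EF_E=14) = 14; EF_G = 14+13 = 27
ES_H = max(EF_A=15, EF_F=16, EF_G=27) = 27; EF_H = 27+8 = 35
Expected project duration μ = 35 days. Critical path: C → E → G → H.

Variance along critical path = 1.778 + 1.778 + 13.444 + 11.111 = 28.111; σ = √28.111 = 5.302 days.
Z = (44 − 35) / 5.302 = 1.697
P(T ≤ 44) = Φ(1.697) ≈ 0.955

0.955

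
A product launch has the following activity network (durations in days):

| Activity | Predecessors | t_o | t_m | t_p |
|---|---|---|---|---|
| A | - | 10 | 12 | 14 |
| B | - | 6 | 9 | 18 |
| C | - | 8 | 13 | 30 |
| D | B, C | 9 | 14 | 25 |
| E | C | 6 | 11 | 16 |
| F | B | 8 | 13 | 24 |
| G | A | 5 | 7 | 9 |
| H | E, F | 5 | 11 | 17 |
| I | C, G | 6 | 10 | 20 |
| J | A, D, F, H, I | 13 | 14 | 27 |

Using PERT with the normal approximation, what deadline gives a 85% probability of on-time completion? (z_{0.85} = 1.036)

te_A = (10 + 4·12 + 14)/6 = 72/6 = 12; σ²_A = ((14−10)/6)² = 0.444
te_B = (6 + 4·9 + 18)/6 = 60/6 = 10; σ²_B = ((18−6)/6)² = 4.000
te_C = (8 + 4·13 + 30)/6 = 90/6 = 15; σ²_C = ((30−8)/6)² = 13.444
te_D = (9 + 4·14 + 25)/6 = 90/6 = 15; σ²_D = ((25−9)/6)² = 7.111
te_E = (6 + 4·11 + 16)/6 = 66/6 = 11; σ²_E = ((16−6)/6)² = 2.778
te_F = (8 + 4·13 + 24)/6 = 84/6 = 14; σ²_F = ((24−8)/6)² = 7.111
te_G = (5 + 4·7 + 9)/6 = 42/6 = 7; σ²_G = ((9−5)/6)² = 0.444
te_H = (5 + 4·11 + 17)/6 = 66/6 = 11; σ²_H = ((17−5)/6)² = 4.000
te_I = (6 + 4·10 + 20)/6 = 66/6 = 11; σ²_I = ((20−6)/6)² = 5.444
te_J = (13 + 4·14 + 27)/6 = 96/6 = 16; σ²_J = ((27−13)/6)² = 5.444

Forward pass:
ES_A = 0; EF_A = 12
ES_B = 0; EF_B = 10
ES_C = 0; EF_C = 15
ES_D = max(EF_B=10, EF_C=15) = 15; EF_D = 15+15 = 30
ES_E = 15; EF_E = 15+11 = 26
ES_F = 10; EF_F = 10+14 = 24
ES_G = 12; EF_G = 12+7 = 19
ES_H = max(EF_E=26, EF_F=24) = 26; EF_H = 26+11 = 37
ES_I = max(EF_C=15, EF_G=19) = 19; EF_I = 19+11 = 30
ES_J = max(EF_A=12, EF_D=30, EF_F=24, EF_H=37, EF_I=30) = 37; EF_J = 37+16 = 53
Expected project duration μ = 53 days. Critical path: C → E → H → J.

Variance along critical path = 13.444 + 2.778 + 4.000 + 5.444 = 25.667; σ = 5.066 days.
D = μ + z·σ = 53 + 1.036·5.066 = 58.2 days

58.2 days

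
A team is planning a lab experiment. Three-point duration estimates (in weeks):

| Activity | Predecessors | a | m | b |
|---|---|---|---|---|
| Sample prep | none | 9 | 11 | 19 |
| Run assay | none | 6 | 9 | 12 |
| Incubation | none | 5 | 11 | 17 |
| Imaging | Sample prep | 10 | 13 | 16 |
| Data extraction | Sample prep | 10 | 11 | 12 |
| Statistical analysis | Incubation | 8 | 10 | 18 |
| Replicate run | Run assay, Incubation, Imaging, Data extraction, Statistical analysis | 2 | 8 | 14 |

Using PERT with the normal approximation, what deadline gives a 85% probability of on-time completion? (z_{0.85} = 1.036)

35.9 weeks

te_Sample prep = (9 + 4·11 + 19)/6 = 72/6 = 12; σ²_Sample prep = ((19−9)/6)² = 2.778
te_Run assay = (6 + 4·9 + 12)/6 = 54/6 = 9; σ²_Run assay = ((12−6)/6)² = 1.000
te_Incubation = (5 + 4·11 + 17)/6 = 66/6 = 11; σ²_Incubation = ((17−5)/6)² = 4.000
te_Imaging = (10 + 4·13 + 16)/6 = 78/6 = 13; σ²_Imaging = ((16−10)/6)² = 1.000
te_Data extraction = (10 + 4·11 + 12)/6 = 66/6 = 11; σ²_Data extraction = ((12−10)/6)² = 0.111
te_Statistical analysis = (8 + 4·10 + 18)/6 = 66/6 = 11; σ²_Statistical analysis = ((18−8)/6)² = 2.778
te_Replicate run = (2 + 4·8 + 14)/6 = 48/6 = 8; σ²_Replicate run = ((14−2)/6)² = 4.000

Forward pass:
ES_Sample prep = 0; EF_Sample prep = 12
ES_Run assay = 0; EF_Run assay = 9
ES_Incubation = 0; EF_Incubation = 11
ES_Imaging = 12; EF_Imaging = 12+13 = 25
ES_Data extraction = 12; EF_Data extraction = 12+11 = 23
ES_Statistical analysis = 11; EF_Statistical analysis = 11+11 = 22
ES_Replicate run = max(EF_Run assay=9, EF_Incubation=11, EF_Imaging=25, EF_Data extraction=23, EF_Statistical analysis=22) = 25; EF_Replicate run = 25+8 = 33
Expected project duration μ = 33 weeks. Critical path: Sample prep → Imaging → Replicate run.

Variance along critical path = 2.778 + 1.000 + 4.000 = 7.778; σ = 2.789 weeks.
D = μ + z·σ = 33 + 1.036·2.789 = 35.9 weeks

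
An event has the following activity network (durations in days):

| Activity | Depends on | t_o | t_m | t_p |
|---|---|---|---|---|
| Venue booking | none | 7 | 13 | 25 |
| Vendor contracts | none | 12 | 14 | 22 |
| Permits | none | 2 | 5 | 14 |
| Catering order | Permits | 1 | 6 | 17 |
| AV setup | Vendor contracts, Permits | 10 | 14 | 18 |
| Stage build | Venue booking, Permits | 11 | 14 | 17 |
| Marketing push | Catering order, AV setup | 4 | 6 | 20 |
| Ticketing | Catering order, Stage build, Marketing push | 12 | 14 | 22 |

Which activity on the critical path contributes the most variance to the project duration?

Marketing push

te_Venue booking = (7 + 4·13 + 25)/6 = 84/6 = 14; σ²_Venue booking = ((25−7)/6)² = 9.000
te_Vendor contracts = (12 + 4·14 + 22)/6 = 90/6 = 15; σ²_Vendor contracts = ((22−12)/6)² = 2.778
te_Permits = (2 + 4·5 + 14)/6 = 36/6 = 6; σ²_Permits = ((14−2)/6)² = 4.000
te_Catering order = (1 + 4·6 + 17)/6 = 42/6 = 7; σ²_Catering order = ((17−1)/6)² = 7.111
te_AV setup = (10 + 4·14 + 18)/6 = 84/6 = 14; σ²_AV setup = ((18−10)/6)² = 1.778
te_Stage build = (11 + 4·14 + 17)/6 = 84/6 = 14; σ²_Stage build = ((17−11)/6)² = 1.000
te_Marketing push = (4 + 4·6 + 20)/6 = 48/6 = 8; σ²_Marketing push = ((20−4)/6)² = 7.111
te_Ticketing = (12 + 4·14 + 22)/6 = 90/6 = 15; σ²_Ticketing = ((22−12)/6)² = 2.778

Forward pass:
ES_Venue booking = 0; EF_Venue booking = 14
ES_Vendor contracts = 0; EF_Vendor contracts = 15
ES_Permits = 0; EF_Permits = 6
ES_Catering order = 6; EF_Catering order = 6+7 = 13
ES_AV setup = max(EF_Vendor contracts=15, EF_Permits=6) = 15; EF_AV setup = 15+14 = 29
ES_Stage build = max(EF_Venue booking=14, EF_Permits=6) = 14; EF_Stage build = 14+14 = 28
ES_Marketing push = max(EF_Catering order=13, EF_AV setup=29) = 29; EF_Marketing push = 29+8 = 37
ES_Ticketing = max(EF_Catering order=13, EF_Stage build=28, EF_Marketing push=37) = 37; EF_Ticketing = 37+15 = 52
Expected project duration μ = 52 days. Critical path: Vendor contracts → AV setup → Marketing push → Ticketing.

Variances on critical path: σ²_Vendor contracts=2.778, σ²_AV setup=1.778, σ²_Marketing push=7.111, σ²_Ticketing=2.778.
Largest is σ²_Marketing push = 7.111.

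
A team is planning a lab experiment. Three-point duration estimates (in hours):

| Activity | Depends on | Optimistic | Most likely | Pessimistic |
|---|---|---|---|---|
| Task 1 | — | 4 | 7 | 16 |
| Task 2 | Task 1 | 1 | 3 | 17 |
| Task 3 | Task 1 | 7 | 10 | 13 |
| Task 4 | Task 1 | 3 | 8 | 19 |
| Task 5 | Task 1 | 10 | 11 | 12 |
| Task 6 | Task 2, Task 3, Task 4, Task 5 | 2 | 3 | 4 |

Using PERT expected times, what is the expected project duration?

te_Task 1 = (4 + 4·7 + 16)/6 = 48/6 = 8
te_Task 2 = (1 + 4·3 + 17)/6 = 30/6 = 5
te_Task 3 = (7 + 4·10 + 13)/6 = 60/6 = 10
te_Task 4 = (3 + 4·8 + 19)/6 = 54/6 = 9
te_Task 5 = (10 + 4·11 + 12)/6 = 66/6 = 11
te_Task 6 = (2 + 4·3 + 4)/6 = 18/6 = 3

Forward pass:
ES_Task 1 = 0; EF_Task 1 = 8
ES_Task 2 = 8; EF_Task 2 = 8+5 = 13
ES_Task 3 = 8; EF_Task 3 = 8+10 = 18
ES_Task 4 = 8; EF_Task 4 = 8+9 = 17
ES_Task 5 = 8; EF_Task 5 = 8+11 = 19
ES_Task 6 = max(EF_Task 2=13, EF_Task 3=18, EF_Task 4=17, EF_Task 5=19) = 19; EF_Task 6 = 19+3 = 22
Expected project duration μ = 22 hours. Critical path: Task 1 → Task 5 → Task 6.

22 hours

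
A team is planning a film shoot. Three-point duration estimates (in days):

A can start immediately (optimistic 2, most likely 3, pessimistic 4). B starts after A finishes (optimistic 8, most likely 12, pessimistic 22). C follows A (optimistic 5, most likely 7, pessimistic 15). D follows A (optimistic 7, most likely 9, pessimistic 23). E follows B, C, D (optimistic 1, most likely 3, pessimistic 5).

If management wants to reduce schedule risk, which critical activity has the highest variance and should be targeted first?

B

te_A = (2 + 4·3 + 4)/6 = 18/6 = 3; σ²_A = ((4−2)/6)² = 0.111
te_B = (8 + 4·12 + 22)/6 = 78/6 = 13; σ²_B = ((22−8)/6)² = 5.444
te_C = (5 + 4·7 + 15)/6 = 48/6 = 8; σ²_C = ((15−5)/6)² = 2.778
te_D = (7 + 4·9 + 23)/6 = 66/6 = 11; σ²_D = ((23−7)/6)² = 7.111
te_E = (1 + 4·3 + 5)/6 = 18/6 = 3; σ²_E = ((5−1)/6)² = 0.444

Forward pass:
ES_A = 0; EF_A = 3
ES_B = 3; EF_B = 3+13 = 16
ES_C = 3; EF_C = 3+8 = 11
ES_D = 3; EF_D = 3+11 = 14
ES_E = max(EF_B=16, EF_C=11, EF_D=14) = 16; EF_E = 16+3 = 19
Expected project duration μ = 19 days. Critical path: A → B → E.

Variances on critical path: σ²_A=0.111, σ²_B=5.444, σ²_E=0.444.
Largest is σ²_B = 5.444.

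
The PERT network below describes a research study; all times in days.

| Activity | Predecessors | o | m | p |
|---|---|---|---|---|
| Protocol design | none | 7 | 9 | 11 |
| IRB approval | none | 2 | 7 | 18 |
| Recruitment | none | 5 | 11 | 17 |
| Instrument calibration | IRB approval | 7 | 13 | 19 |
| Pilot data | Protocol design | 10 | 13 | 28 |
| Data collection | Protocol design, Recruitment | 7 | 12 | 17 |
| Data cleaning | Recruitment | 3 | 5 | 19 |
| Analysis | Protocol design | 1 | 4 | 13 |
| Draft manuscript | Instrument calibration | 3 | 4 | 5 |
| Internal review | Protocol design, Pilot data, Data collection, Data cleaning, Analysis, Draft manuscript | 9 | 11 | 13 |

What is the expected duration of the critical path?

36 days

te_Protocol design = (7 + 4·9 + 11)/6 = 54/6 = 9
te_IRB approval = (2 + 4·7 + 18)/6 = 48/6 = 8
te_Recruitment = (5 + 4·11 + 17)/6 = 66/6 = 11
te_Instrument calibration = (7 + 4·13 + 19)/6 = 78/6 = 13
te_Pilot data = (10 + 4·13 + 28)/6 = 90/6 = 15
te_Data collection = (7 + 4·12 + 17)/6 = 72/6 = 12
te_Data cleaning = (3 + 4·5 + 19)/6 = 42/6 = 7
te_Analysis = (1 + 4·4 + 13)/6 = 30/6 = 5
te_Draft manuscript = (3 + 4·4 + 5)/6 = 24/6 = 4
te_Internal review = (9 + 4·11 + 13)/6 = 66/6 = 11

Forward pass:
ES_Protocol design = 0; EF_Protocol design = 9
ES_IRB approval = 0; EF_IRB approval = 8
ES_Recruitment = 0; EF_Recruitment = 11
ES_Instrument calibration = 8; EF_Instrument calibration = 8+13 = 21
ES_Pilot data = 9; EF_Pilot data = 9+15 = 24
ES_Data collection = max(EF_Protocol design=9, EF_Recruitment=11) = 11; EF_Data collection = 11+12 = 23
ES_Data cleaning = 11; EF_Data cleaning = 11+7 = 18
ES_Analysis = 9; EF_Analysis = 9+5 = 14
ES_Draft manuscript = 21; EF_Draft manuscript = 21+4 = 25
ES_Internal review = max(EF_Protocol design=9, EF_Pilot data=24, EF_Data collection=23, EF_Data cleaning=18, EF_Analysis=14, EF_Draft manuscript=25) = 25; EF_Internal review = 25+11 = 36
Expected project duration μ = 36 days. Critical path: IRB approval → Instrument calibration → Draft manuscript → Internal review.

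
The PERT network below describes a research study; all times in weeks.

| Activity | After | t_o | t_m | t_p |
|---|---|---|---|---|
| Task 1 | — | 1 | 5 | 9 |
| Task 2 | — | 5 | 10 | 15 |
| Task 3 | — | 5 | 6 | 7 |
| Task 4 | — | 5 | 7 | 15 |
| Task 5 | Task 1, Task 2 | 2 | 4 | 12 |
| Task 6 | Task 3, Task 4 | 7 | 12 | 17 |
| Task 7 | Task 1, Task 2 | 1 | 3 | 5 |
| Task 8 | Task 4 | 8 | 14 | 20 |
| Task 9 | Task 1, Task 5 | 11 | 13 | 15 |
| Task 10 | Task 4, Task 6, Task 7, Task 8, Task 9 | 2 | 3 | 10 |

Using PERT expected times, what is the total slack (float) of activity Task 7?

15 weeks

te_Task 1 = (1 + 4·5 + 9)/6 = 30/6 = 5
te_Task 2 = (5 + 4·10 + 15)/6 = 60/6 = 10
te_Task 3 = (5 + 4·6 + 7)/6 = 36/6 = 6
te_Task 4 = (5 + 4·7 + 15)/6 = 48/6 = 8
te_Task 5 = (2 + 4·4 + 12)/6 = 30/6 = 5
te_Task 6 = (7 + 4·12 + 17)/6 = 72/6 = 12
te_Task 7 = (1 + 4·3 + 5)/6 = 18/6 = 3
te_Task 8 = (8 + 4·14 + 20)/6 = 84/6 = 14
te_Task 9 = (11 + 4·13 + 15)/6 = 78/6 = 13
te_Task 10 = (2 + 4·3 + 10)/6 = 24/6 = 4

Forward pass:
ES_Task 1 = 0; EF_Task 1 = 5
ES_Task 2 = 0; EF_Task 2 = 10
ES_Task 3 = 0; EF_Task 3 = 6
ES_Task 4 = 0; EF_Task 4 = 8
ES_Task 5 = max(EF_Task 1=5, EF_Task 2=10) = 10; EF_Task 5 = 10+5 = 15
ES_Task 6 = max(EF_Task 3=6, EF_Task 4=8) = 8; EF_Task 6 = 8+12 = 20
ES_Task 7 = max(EF_Task 1=5, EF_Task 2=10) = 10; EF_Task 7 = 10+3 = 13
ES_Task 8 = 8; EF_Task 8 = 8+14 = 22
ES_Task 9 = max(EF_Task 1=5, EF_Task 5=15) = 15; EF_Task 9 = 15+13 = 28
ES_Task 10 = max(EF_Task 4=8, EF_Task 6=20, EF_Task 7=13, EF_Task 8=22, EF_Task 9=28) = 28; EF_Task 10 = 28+4 = 32
Expected project duration μ = 32 weeks. Critical path: Task 2 → Task 5 → Task 9 → Task 10.

Backward pass:
LF_Task 10 = 32; LS_Task 10 = 32−4 = 28
LF_Task 9 = LS_Task 10 = 28; LS_Task 9 = 28−13 = 15
LF_Task 8 = LS_Task 10 = 28; LS_Task 8 = 28−14 = 14
LF_Task 7 = LS_Task 10 = 28; LS_Task 7 = 28−3 = 25
LF_Task 6 = LS_Task 10 = 28; LS_Task 6 = 28−12 = 16
LF_Task 5 = LS_Task 9 = 15; LS_Task 5 = 15−5 = 10
LF_Task 4 = min(LS_Task 6=16, LS_Task 8=14, LS_Task 10=28) = 14; LS_Task 4 = 14−8 = 6
LF_Task 3 = LS_Task 6 = 16; LS_Task 3 = 16−6 = 10
LF_Task 2 = min(LS_Task 5=10, LS_Task 7=25) = 10; LS_Task 2 = 10−10 = 0
LF_Task 1 = min(LS_Task 5=10, LS_Task 7=25, LS_Task 9=15) = 10; LS_Task 1 = 10−5 = 5
Slack_Task 7 = LS_Task 7 − ES_Task 7 = 25 − 10 = 15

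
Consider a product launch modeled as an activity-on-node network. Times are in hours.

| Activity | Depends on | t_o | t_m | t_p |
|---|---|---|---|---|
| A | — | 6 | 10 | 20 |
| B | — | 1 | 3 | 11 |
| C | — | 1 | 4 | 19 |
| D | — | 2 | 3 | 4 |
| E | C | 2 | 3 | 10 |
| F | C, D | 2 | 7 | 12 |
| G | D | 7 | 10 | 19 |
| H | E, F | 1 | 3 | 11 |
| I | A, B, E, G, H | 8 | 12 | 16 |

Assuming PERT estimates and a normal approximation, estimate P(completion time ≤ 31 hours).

te_A = (6 + 4·10 + 20)/6 = 66/6 = 11; σ²_A = ((20−6)/6)² = 5.444
te_B = (1 + 4·3 + 11)/6 = 24/6 = 4; σ²_B = ((11−1)/6)² = 2.778
te_C = (1 + 4·4 + 19)/6 = 36/6 = 6; σ²_C = ((19−1)/6)² = 9.000
te_D = (2 + 4·3 + 4)/6 = 18/6 = 3; σ²_D = ((4−2)/6)² = 0.111
te_E = (2 + 4·3 + 10)/6 = 24/6 = 4; σ²_E = ((10−2)/6)² = 1.778
te_F = (2 + 4·7 + 12)/6 = 42/6 = 7; σ²_F = ((12−2)/6)² = 2.778
te_G = (7 + 4·10 + 19)/6 = 66/6 = 11; σ²_G = ((19−7)/6)² = 4.000
te_H = (1 + 4·3 + 11)/6 = 24/6 = 4; σ²_H = ((11−1)/6)² = 2.778
te_I = (8 + 4·12 + 16)/6 = 72/6 = 12; σ²_I = ((16−8)/6)² = 1.778

Forward pass:
ES_A = 0; EF_A = 11
ES_B = 0; EF_B = 4
ES_C = 0; EF_C = 6
ES_D = 0; EF_D = 3
ES_E = 6; EF_E = 6+4 = 10
ES_F = max(EF_C=6, EF_D=3) = 6; EF_F = 6+7 = 13
ES_G = 3; EF_G = 3+11 = 14
ES_H = max(EF_E=10, EF_F=13) = 13; EF_H = 13+4 = 17
ES_I = max(EF_A=11, EF_B=4, EF_E=10, EF_G=14, EF_H=17) = 17; EF_I = 17+12 = 29
Expected project duration μ = 29 hours. Critical path: C → F → H → I.

Variance along critical path = 9.000 + 2.778 + 2.778 + 1.778 = 16.333; σ = √16.333 = 4.041 hours.
Z = (31 − 29) / 4.041 = 0.495
P(T ≤ 31) = Φ(0.495) ≈ 0.690

0.690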